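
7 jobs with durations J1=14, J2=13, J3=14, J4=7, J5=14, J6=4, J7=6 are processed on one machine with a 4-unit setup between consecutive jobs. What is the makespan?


Makespan = Σ processing + (n-1) × setup
= (14 + 13 + 14 + 7 + 14 + 4 + 6) + (7-1)×4
= 72 + 24
= 96 time units


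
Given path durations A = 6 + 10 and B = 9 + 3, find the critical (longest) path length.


Path A: 6 + 10 = 16
Path B: 9 + 3 = 12
Critical path = longest = max(16, 12)
= 16 (Path A)


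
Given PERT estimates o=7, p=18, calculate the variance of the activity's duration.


σ² = ((p - o) / 6)² = (p - o)² / 36
= (18 - 7)² / 36
= 11² / 36
= 121 / 36
= 3.3611


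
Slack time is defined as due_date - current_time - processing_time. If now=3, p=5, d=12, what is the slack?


Slack = due - current_time - processing
= 12 - 3 - 5
= 4


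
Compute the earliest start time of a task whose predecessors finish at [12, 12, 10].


ES = max of all predecessor completion times
Predecessors: [12, 12, 10]
ES = max(12, 12, 10)
= 12


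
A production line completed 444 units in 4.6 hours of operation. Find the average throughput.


Throughput = units / time
= 444 / 4.6
= 96.5 units/hour


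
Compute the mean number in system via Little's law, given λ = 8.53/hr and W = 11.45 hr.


Little's law: L = λ × W
= 8.53 × 11.45
= 97.67


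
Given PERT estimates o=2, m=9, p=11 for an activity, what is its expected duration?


te = (o + 4m + p) / 6
= (2 + 4×9 + 11) / 6
= (2 + 36 + 11) / 6
= 49 / 6
= 8.17


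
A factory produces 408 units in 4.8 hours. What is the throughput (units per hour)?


Throughput = units / time
= 408 / 4.8
= 85.0 units/hour


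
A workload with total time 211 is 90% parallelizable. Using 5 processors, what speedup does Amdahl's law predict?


Amdahl's law: T_p = T × ((1-p) + p/N)
= 211 × ((1-0.9) + 0.9/5)
= 211 × (0.10 + 0.1800)
= 211 × 0.2800
= 59.08
Speedup = 211/59.08
= 3.57×


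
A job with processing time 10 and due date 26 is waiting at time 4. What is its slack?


Slack = due - current_time - processing
= 26 - 4 - 10
= 12


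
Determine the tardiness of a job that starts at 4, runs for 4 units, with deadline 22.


Completion = start + processing = 4 + 4 = 8
Tardiness = max(0, C - d) = max(0, 8 - 22)
= max(0, -14)
= 0


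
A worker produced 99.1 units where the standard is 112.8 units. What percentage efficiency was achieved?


Efficiency = (actual / standard) × 100
= (99.1 / 112.8) × 100
= 87.9%


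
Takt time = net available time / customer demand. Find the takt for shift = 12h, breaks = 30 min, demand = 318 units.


Available = 12×60 - 30 = 690 min
Takt time = 690 / 318
= 2.17 min/unit


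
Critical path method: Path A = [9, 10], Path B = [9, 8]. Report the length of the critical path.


Path A: 9 + 10 = 19
Path B: 9 + 8 = 17
Critical path = longest = max(19, 17)
= 19 (Path A)


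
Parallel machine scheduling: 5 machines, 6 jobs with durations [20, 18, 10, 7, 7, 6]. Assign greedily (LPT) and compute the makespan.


Jobs (LPT sorted): [20, 18, 10, 7, 7, 6]
Machines: 5
  J=20 → Machine 1 (load: 0+20=20)
  J=18 → Machine 2 (load: 0+18=18)
  J=10 → Machine 3 (load: 0+10=10)
  J=7 → Machine 4 (load: 0+7=7)
  J=7 → Machine 5 (load: 0+7=7)
  J=6 → Machine 4 (load: 7+6=13)
Machine loads: [20, 18, 10, 13, 7]
Makespan = max = 20 time units


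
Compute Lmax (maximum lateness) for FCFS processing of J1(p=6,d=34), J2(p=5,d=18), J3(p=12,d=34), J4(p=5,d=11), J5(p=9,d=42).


Lateness per job (L = C - d):
  J1: C=6, d=34, L=-28
  J2: C=11, d=18, L=-7
  J3: C=23, d=34, L=-11
  J4: C=28, d=11, L=17
  J5: C=37, d=42, L=-5
Lmax = max(-28, -7, -11, 17, -5)
= 17


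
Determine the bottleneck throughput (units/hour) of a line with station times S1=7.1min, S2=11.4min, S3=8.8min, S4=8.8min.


Bottleneck = longest station time
Station times: [7.1, 11.4, 8.8, 8.8]
Max = 11.4 min
Rate = 60 / 11.4
= 5.26 units/hour (bottleneck: 11.4min)


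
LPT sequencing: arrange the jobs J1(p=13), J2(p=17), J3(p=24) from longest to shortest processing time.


LPT: sort by longest processing time first
  J3: p=24
  J2: p=17
  J1: p=13
Order: J3 → J2 → J1


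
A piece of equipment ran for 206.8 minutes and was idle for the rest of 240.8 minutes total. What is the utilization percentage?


Utilization = busy / total × 100
= 206.8 / 240.8 × 100
= 85.9%


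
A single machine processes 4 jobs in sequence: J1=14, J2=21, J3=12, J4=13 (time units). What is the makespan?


Sequential makespan: sum all processing times
= 14 + 21 + 12 + 13
= 60 time units


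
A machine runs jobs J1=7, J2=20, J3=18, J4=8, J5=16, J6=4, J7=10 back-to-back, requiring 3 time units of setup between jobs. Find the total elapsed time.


Makespan = Σ processing + (n-1) × setup
= (7 + 20 + 18 + 8 + 16 + 4 + 10) + (7-1)×3
= 83 + 18
= 101 time units


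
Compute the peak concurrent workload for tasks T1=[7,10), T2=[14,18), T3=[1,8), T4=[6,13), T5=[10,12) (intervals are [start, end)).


Check each time point for overlaps:
  t=7: 3 tasks active (T1, T3, T4)
Max concurrent = 3


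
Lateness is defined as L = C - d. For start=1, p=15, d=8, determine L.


Completion = 1 + 15 = 16
Lateness = C - d = 16 - 8
= 8


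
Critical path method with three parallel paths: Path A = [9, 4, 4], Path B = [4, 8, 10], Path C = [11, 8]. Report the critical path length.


Path A: 9 + 4 + 4 = 17
Path B: 4 + 8 + 10 = 22
Path C: 11 + 8 = 19
Critical path = longest = max(17, 22, 19)
= 22 (Path B)


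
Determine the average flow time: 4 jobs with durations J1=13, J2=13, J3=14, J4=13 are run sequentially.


Completion times:
  J1: completes at 13
  J2: completes at 26
  J3: completes at 40
  J4: completes at 53
Sum = 132
Average = 132/4
= 33.00


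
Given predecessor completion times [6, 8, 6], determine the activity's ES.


ES = max of all predecessor completion times
Predecessors: [6, 8, 6]
ES = max(6, 8, 6)
= 8


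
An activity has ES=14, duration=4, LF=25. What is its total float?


EF = ES + duration = 14 + 4 = 18
LS = LF - duration = 25 - 4 = 21
Total Float = LF - EF = 25 - 18
(or LS - ES = 21 - 14)
= 7


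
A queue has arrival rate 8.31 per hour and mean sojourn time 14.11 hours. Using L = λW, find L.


Little's law: L = λ × W
= 8.31 × 14.11
= 117.25


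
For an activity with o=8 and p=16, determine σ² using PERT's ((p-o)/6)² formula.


σ² = ((p - o) / 6)² = (p - o)² / 36
= (16 - 8)² / 36
= 8² / 36
= 64 / 36
= 1.7778


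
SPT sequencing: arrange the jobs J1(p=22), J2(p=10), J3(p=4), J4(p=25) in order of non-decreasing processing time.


SPT: sort by shortest processing time
  J3: p=4
  J2: p=10
  J1: p=22
  J4: p=25
Order: J3 → J2 → J1 → J4


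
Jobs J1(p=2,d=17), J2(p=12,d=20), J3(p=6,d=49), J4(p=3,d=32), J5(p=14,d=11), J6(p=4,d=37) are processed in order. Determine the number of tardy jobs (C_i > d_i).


Completion vs due date:
  J1: C=2, d=17 → on time
  J2: C=14, d=20 → on time
  J3: C=20, d=49 → on time
  J4: C=23, d=32 → on time
  J5: C=37, d=11 → TARDY
  J6: C=41, d=37 → TARDY
Tardy jobs: J5, J6
Count = 2


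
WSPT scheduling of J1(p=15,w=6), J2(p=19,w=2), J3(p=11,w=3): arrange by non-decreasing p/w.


WSPT (Smith's rule): sort by p/w ascending
  J1: p/w = 15/6 = 2.500
  J3: p/w = 11/3 = 3.667
  J2: p/w = 19/2 = 9.500
Order: J1 → J3 → J2


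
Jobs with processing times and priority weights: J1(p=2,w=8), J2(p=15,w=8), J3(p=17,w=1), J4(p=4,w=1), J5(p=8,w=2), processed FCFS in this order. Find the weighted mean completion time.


Completion times:
  J1: C=2, w×C=8×2=16
  J2: C=17, w×C=8×17=136
  J3: C=34, w×C=1×34=34
  J4: C=38, w×C=1×38=38
  J5: C=46, w×C=2×46=92
Sum w×C = 316
Sum w = 20
Weighted avg = 316/20
= 15.80


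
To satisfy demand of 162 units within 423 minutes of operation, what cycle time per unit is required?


Cycle time = available time / demand
= 423 / 162
= 2.61 min/unit


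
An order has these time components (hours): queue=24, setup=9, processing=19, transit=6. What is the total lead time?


Lead time = queue + setup + processing + transit
= 24 + 9 + 19 + 6
= 58 hours


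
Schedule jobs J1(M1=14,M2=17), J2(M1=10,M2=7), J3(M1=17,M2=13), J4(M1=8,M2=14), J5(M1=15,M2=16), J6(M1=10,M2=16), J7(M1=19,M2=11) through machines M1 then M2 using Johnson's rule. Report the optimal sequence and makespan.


Johnson's rule:
Group 1 (M1≤M2, sort by M1): ['J4', 'J6', 'J1', 'J5']
Group 2 (M1>M2, sort desc M2): ['J3', 'J7', 'J2']
Sequence: J4 → J6 → J1 → J5 → J3 → J7 → J2
Makespan calculation:
  J4: M1 done=8, M2 done=22
  J6: M1 done=18, M2 done=38
  J1: M1 done=32, M2 done=55
  J5: M1 done=47, M2 done=71
  J3: M1 done=64, M2 done=84
  J7: M1 done=83, M2 done=95
  J2: M1 done=93, M2 done=102
= Sequence: J4 → J6 → J1 → J5 → J3 → J7 → J2, Makespan: 102


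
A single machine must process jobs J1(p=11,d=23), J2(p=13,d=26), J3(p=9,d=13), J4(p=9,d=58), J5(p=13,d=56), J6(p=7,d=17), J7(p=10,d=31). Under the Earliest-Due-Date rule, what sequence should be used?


EDD: sort by earliest due date
  J3: d=13, p=9
  J6: d=17, p=7
  J1: d=23, p=11
  J2: d=26, p=13
  J7: d=31, p=10
  J5: d=56, p=13
  J4: d=58, p=9
Order: J3 → J6 → J1 → J2 → J7 → J5 → J4


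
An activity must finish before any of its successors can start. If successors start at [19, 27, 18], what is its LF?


LF = min of all successor start times
Successors start at: [19, 27, 18]
LF = min(19, 27, 18)
= 18


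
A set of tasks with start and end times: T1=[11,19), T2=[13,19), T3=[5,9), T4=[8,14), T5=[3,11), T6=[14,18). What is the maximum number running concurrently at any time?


Check each time point for overlaps:
  t=8: 3 tasks active (T3, T4, T5)
Max concurrent = 3


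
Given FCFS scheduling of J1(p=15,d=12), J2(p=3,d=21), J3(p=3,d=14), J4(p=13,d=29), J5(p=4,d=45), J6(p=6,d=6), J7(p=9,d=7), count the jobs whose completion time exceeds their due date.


Completion vs due date:
  J1: C=15, d=12 → TARDY
  J2: C=18, d=21 → on time
  J3: C=21, d=14 → TARDY
  J4: C=34, d=29 → TARDY
  J5: C=38, d=45 → on time
  J6: C=44, d=6 → TARDY
  J7: C=53, d=7 → TARDY
Tardy jobs: J1, J3, J4, J6, J7
Count = 5


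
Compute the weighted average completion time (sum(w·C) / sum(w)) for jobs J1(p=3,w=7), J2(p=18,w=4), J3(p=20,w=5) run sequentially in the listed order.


Completion times:
  J1: C=3, w×C=7×3=21
  J2: C=21, w×C=4×21=84
  J3: C=41, w×C=5×41=205
Sum w×C = 310
Sum w = 16
Weighted avg = 310/16
= 19.38


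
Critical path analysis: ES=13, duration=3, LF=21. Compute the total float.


EF = ES + duration = 13 + 3 = 16
LS = LF - duration = 21 - 3 = 18
Total Float = LF - EF = 21 - 16
(or LS - ES = 18 - 13)
= 5


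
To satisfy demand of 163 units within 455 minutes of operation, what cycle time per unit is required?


Cycle time = available time / demand
= 455 / 163
= 2.79 min/unit


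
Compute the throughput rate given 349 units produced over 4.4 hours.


Throughput = units / time
= 349 / 4.4
= 79.3 units/hour


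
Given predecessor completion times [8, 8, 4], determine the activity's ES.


ES = max of all predecessor completion times
Predecessors: [8, 8, 4]
ES = max(8, 8, 4)
= 8


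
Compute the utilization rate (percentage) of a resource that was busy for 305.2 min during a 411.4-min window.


Utilization = busy / total × 100
= 305.2 / 411.4 × 100
= 74.2%


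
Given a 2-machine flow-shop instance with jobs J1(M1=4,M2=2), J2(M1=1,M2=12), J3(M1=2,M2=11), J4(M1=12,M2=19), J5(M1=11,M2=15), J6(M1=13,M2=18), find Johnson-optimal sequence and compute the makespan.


Johnson's rule:
Group 1 (M1≤M2, sort by M1): ['J2', 'J3', 'J5', 'J4', 'J6']
Group 2 (M1>M2, sort desc M2): ['J1']
Sequence: J2 → J3 → J5 → J4 → J6 → J1
Makespan calculation:
  J2: M1 done=1, M2 done=13
  J3: M1 done=3, M2 done=24
  J5: M1 done=14, M2 done=39
  J4: M1 done=26, M2 done=58
  J6: M1 done=39, M2 done=76
  J1: M1 done=43, M2 done=78
= Sequence: J2 → J3 → J5 → J4 → J6 → J1, Makespan: 78


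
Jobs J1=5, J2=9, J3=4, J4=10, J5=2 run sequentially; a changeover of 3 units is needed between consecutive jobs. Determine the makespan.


Makespan = Σ processing + (n-1) × setup
= (5 + 9 + 4 + 10 + 2) + (5-1)×3
= 30 + 12
= 42 time units


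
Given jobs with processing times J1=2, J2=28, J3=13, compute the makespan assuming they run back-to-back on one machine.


Sequential makespan: sum all processing times
= 2 + 28 + 13
= 43 time units


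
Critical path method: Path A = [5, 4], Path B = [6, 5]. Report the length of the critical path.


Path A: 5 + 4 = 9
Path B: 6 + 5 = 11
Critical path = longest = max(9, 11)
= 11 (Path B)


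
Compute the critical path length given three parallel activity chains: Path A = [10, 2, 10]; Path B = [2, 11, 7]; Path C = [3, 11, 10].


Path A: 10 + 2 + 10 = 22
Path B: 2 + 11 + 7 = 20
Path C: 3 + 11 + 10 = 24
Critical path = longest = max(22, 20, 24)
= 24 (Path C)


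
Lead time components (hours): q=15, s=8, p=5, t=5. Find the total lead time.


Lead time = queue + setup + processing + transit
= 15 + 8 + 5 + 5
= 33 hours


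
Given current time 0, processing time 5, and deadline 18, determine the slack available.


Slack = due - current_time - processing
= 18 - 0 - 5
= 13


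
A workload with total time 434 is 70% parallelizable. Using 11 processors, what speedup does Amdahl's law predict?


Amdahl's law: T_p = T × ((1-p) + p/N)
= 434 × ((1-0.7) + 0.7/11)
= 434 × (0.30 + 0.0636)
= 434 × 0.3636
= 157.82
Speedup = 434/157.82
= 2.75×


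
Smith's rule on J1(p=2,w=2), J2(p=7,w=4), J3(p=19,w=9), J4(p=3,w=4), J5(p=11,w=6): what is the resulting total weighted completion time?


WSPT order (by p/w): J4 → J1 → J2 → J5 → J3
  J4: C=3, w·C=4×3=12
  J1: C=5, w·C=2×5=10
  J2: C=12, w·C=4×12=48
  J5: C=23, w·C=6×23=138
  J3: C=42, w·C=9×42=378
Σ w·C = 586
= 586


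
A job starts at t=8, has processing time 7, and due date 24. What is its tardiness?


Completion = start + processing = 8 + 7 = 15
Tardiness = max(0, C - d) = max(0, 15 - 24)
= max(0, -9)
= 0


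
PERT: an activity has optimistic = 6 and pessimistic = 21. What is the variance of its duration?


σ² = ((p - o) / 6)² = (p - o)² / 36
= (21 - 6)² / 36
= 15² / 36
= 225 / 36
= 6.2500


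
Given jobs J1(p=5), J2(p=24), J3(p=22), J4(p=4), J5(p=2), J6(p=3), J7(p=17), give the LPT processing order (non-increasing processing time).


LPT: sort by longest processing time first
  J2: p=24
  J3: p=22
  J7: p=17
  J1: p=5
  J4: p=4
  J6: p=3
  J5: p=2
Order: J2 → J3 → J7 → J1 → J4 → J6 → J5


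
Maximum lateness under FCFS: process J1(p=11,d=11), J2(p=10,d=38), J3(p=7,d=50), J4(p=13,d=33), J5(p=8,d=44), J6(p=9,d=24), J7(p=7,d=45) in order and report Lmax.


Lateness per job (L = C - d):
  J1: C=11, d=11, L=0
  J2: C=21, d=38, L=-17
  J3: C=28, d=50, L=-22
  J4: C=41, d=33, L=8
  J5: C=49, d=44, L=5
  J6: C=58, d=24, L=34
  J7: C=65, d=45, L=20
Lmax = max(0, -17, -22, 8, 5, 34, 20)
= 34


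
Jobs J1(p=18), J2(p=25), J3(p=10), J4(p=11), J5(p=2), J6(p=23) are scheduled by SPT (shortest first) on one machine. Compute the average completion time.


SPT order: J5 → J3 → J4 → J1 → J6 → J2
Completion times:
  J5: C=2
  J3: C=12
  J4: C=23
  J1: C=41
  J6: C=64
  J2: C=89
Sum = 231, n = 6
Mean flow = 231/6
= 38.50


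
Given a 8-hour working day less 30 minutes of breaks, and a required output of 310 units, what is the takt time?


Available = 8×60 - 30 = 450 min
Takt time = 450 / 310
= 1.45 min/unit


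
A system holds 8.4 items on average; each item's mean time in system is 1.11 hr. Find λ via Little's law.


Little's law: L = λW → λ = L / W
= 8.4 / 1.11
= 7.57 per hour


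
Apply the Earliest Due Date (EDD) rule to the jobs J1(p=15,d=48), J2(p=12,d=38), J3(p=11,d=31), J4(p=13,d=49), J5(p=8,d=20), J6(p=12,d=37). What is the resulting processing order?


EDD: sort by earliest due date
  J5: d=20, p=8
  J3: d=31, p=11
  J6: d=37, p=12
  J2: d=38, p=12
  J1: d=48, p=15
  J4: d=49, p=13
Order: J5 → J3 → J6 → J2 → J1 → J4


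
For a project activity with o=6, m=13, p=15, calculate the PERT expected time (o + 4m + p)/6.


te = (o + 4m + p) / 6
= (6 + 4×13 + 15) / 6
= (6 + 52 + 15) / 6
= 73 / 6
= 12.17


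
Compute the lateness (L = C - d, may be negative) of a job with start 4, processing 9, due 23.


Completion = 4 + 9 = 13
Lateness = C - d = 13 - 23
= -10


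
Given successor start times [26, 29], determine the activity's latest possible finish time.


LF = min of all successor start times
Successors start at: [26, 29]
LF = min(26, 29)
= 26


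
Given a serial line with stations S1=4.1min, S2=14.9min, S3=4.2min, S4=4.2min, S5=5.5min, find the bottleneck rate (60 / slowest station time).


Bottleneck = longest station time
Station times: [4.1, 14.9, 4.2, 4.2, 5.5]
Max = 14.9 min
Rate = 60 / 14.9
= 4.03 units/hour (bottleneck: 14.9min)


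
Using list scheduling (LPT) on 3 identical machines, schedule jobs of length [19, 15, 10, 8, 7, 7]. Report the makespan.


Jobs (LPT sorted): [19, 15, 10, 8, 7, 7]
Machines: 3
  J=19 → Machine 1 (load: 0+19=19)
  J=15 → Machine 2 (load: 0+15=15)
  J=10 → Machine 3 (load: 0+10=10)
  J=8 → Machine 3 (load: 10+8=18)
  J=7 → Machine 2 (load: 15+7=22)
  J=7 → Machine 3 (load: 18+7=25)
Machine loads: [19, 22, 25]
Makespan = max = 25 time units


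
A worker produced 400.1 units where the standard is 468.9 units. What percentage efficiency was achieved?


Efficiency = (actual / standard) × 100
= (400.1 / 468.9) × 100
= 85.3%


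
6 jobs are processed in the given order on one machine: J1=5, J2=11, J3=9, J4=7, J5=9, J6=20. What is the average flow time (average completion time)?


Completion times:
  J1: completes at 5
  J2: completes at 16
  J3: completes at 25
  J4: completes at 32
  J5: completes at 41
  J6: completes at 61
Sum = 180
Average = 180/6
= 30.00


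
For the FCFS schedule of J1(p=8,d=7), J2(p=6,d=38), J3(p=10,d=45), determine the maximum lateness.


Lateness per job (L = C - d):
  J1: C=8, d=7, L=1
  J2: C=14, d=38, L=-24
  J3: C=24, d=45, L=-21
Lmax = max(1, -24, -21)
= 1


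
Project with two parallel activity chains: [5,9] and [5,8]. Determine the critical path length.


Path A: 5 + 9 = 14
Path B: 5 + 8 = 13
Critical path = longest = max(14, 13)
= 14 (Path A)


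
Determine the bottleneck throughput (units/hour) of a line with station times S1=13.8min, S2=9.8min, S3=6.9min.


Bottleneck = longest station time
Station times: [13.8, 9.8, 6.9]
Max = 13.8 min
Rate = 60 / 13.8
= 4.35 units/hour (bottleneck: 13.8min)


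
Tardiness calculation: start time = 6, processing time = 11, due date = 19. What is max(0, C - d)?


Completion = start + processing = 6 + 11 = 17
Tardiness = max(0, C - d) = max(0, 17 - 19)
= max(0, -2)
= 0


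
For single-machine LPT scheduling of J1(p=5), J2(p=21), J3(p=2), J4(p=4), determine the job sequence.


LPT: sort by longest processing time first
  J2: p=21
  J1: p=5
  J4: p=4
  J3: p=2
Order: J2 → J1 → J4 → J3


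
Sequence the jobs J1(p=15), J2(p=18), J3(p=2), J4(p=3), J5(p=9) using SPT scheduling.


SPT: sort by shortest processing time
  J3: p=2
  J4: p=3
  J5: p=9
  J1: p=15
  J2: p=18
Order: J3 → J4 → J5 → J1 → J2


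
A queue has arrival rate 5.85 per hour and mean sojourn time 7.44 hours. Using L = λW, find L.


Little's law: L = λ × W
= 5.85 × 7.44
= 43.52


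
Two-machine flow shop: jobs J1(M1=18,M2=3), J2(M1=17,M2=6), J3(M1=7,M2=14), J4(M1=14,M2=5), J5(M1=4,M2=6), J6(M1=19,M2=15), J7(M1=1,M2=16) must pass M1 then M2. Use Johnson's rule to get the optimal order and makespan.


Johnson's rule:
Group 1 (M1≤M2, sort by M1): ['J7', 'J5', 'J3']
Group 2 (M1>M2, sort desc M2): ['J6', 'J2', 'J4', 'J1']
Sequence: J7 → J5 → J3 → J6 → J2 → J4 → J1
Makespan calculation:
  J7: M1 done=1, M2 done=17
  J5: M1 done=5, M2 done=23
  J3: M1 done=12, M2 done=37
  J6: M1 done=31, M2 done=52
  J2: M1 done=48, M2 done=58
  J4: M1 done=62, M2 done=67
  J1: M1 done=80, M2 done=83
= Sequence: J7 → J5 → J3 → J6 → J2 → J4 → J1, Makespan: 83


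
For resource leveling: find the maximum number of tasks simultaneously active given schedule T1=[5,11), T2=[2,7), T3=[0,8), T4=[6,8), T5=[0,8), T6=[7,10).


Check each time point for overlaps:
  t=6: 5 tasks active (T1, T2, T3, T4, T5)
Max concurrent = 5


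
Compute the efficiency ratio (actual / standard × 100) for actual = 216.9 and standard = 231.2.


Efficiency = (actual / standard) × 100
= (216.9 / 231.2) × 100
= 93.8%


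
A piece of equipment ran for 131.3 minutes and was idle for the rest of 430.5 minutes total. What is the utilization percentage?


Utilization = busy / total × 100
= 131.3 / 430.5 × 100
= 30.5%


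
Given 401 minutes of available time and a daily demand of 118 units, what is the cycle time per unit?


Cycle time = available time / demand
= 401 / 118
= 3.40 min/unit


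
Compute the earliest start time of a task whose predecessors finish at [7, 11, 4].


ES = max of all predecessor completion times
Predecessors: [7, 11, 4]
ES = max(7, 11, 4)
= 11


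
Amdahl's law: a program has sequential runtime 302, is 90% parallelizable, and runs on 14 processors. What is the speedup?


Amdahl's law: T_p = T × ((1-p) + p/N)
= 302 × ((1-0.9) + 0.9/14)
= 302 × (0.10 + 0.0643)
= 302 × 0.1643
= 49.61
Speedup = 302/49.61
= 6.09×


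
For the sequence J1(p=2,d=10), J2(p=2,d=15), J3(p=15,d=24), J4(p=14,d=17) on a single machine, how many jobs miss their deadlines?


Completion vs due date:
  J1: C=2, d=10 → on time
  J2: C=4, d=15 → on time
  J3: C=19, d=24 → on time
  J4: C=33, d=17 → TARDY
Tardy jobs: J4
Count = 1


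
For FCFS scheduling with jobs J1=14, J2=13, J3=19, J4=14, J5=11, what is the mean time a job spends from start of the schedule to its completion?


Completion times:
  J1: completes at 14
  J2: completes at 27
  J3: completes at 46
  J4: completes at 60
  J5: completes at 71
Sum = 218
Average = 218/5
= 43.60


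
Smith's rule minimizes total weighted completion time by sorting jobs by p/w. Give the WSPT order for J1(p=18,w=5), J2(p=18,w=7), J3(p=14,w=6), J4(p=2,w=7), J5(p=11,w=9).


WSPT (Smith's rule): sort by p/w ascending
  J4: p/w = 2/7 = 0.286
  J5: p/w = 11/9 = 1.222
  J3: p/w = 14/6 = 2.333
  J2: p/w = 18/7 = 2.571
  J1: p/w = 18/5 = 3.600
Order: J4 → J5 → J3 → J2 → J1


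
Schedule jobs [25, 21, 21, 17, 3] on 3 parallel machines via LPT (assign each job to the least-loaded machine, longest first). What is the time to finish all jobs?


Jobs (LPT sorted): [25, 21, 21, 17, 3]
Machines: 3
  J=25 → Machine 1 (load: 0+25=25)
  J=21 → Machine 2 (load: 0+21=21)
  J=21 → Machine 3 (load: 0+21=21)
  J=17 → Machine 2 (load: 21+17=38)
  J=3 → Machine 3 (load: 21+3=24)
Machine loads: [25, 38, 24]
Makespan = max = 38 time units


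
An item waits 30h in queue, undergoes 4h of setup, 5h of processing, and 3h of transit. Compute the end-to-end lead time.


Lead time = queue + setup + processing + transit
= 30 + 4 + 5 + 3
= 42 hours


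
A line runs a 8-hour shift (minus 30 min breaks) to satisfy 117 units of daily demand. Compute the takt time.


Available = 8×60 - 30 = 450 min
Takt time = 450 / 117
= 3.85 min/unit


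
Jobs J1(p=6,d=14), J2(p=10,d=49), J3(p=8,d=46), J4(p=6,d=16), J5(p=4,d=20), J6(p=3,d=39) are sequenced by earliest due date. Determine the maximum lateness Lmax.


EDD order: J1 → J4 → J5 → J6 → J3 → J2
Completion and lateness:
  J1: C=6, d=14, L=6-14=-8
  J4: C=12, d=16, L=12-16=-4
  J5: C=16, d=20, L=16-20=-4
  J6: C=19, d=39, L=19-39=-20
  J3: C=27, d=46, L=27-46=-19
  J2: C=37, d=49, L=37-49=-12
Lmax = max(-8, -4, -4, -20, -19, -12)
= -4


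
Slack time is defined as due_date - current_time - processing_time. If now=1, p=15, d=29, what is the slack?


Slack = due - current_time - processing
= 29 - 1 - 15
= 13


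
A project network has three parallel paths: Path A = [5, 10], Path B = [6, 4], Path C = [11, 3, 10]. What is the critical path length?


Path A: 5 + 10 = 15
Path B: 6 + 4 = 10
Path C: 11 + 3 + 10 = 24
Critical path = longest = max(15, 10, 24)
= 24 (Path C)


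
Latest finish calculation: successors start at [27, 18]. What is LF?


LF = min of all successor start times
Successors start at: [27, 18]
LF = min(27, 18)
= 18


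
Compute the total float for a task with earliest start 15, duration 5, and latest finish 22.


EF = ES + duration = 15 + 5 = 20
LS = LF - duration = 22 - 5 = 17
Total Float = LF - EF = 22 - 20
(or LS - ES = 17 - 15)
= 2


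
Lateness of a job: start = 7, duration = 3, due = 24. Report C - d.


Completion = 7 + 3 = 10
Lateness = C - d = 10 - 24
= -14


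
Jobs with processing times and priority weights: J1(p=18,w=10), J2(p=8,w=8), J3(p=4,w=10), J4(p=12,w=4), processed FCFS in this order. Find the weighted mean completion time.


Completion times:
  J1: C=18, w×C=10×18=180
  J2: C=26, w×C=8×26=208
  J3: C=30, w×C=10×30=300
  J4: C=42, w×C=4×42=168
Sum w×C = 856
Sum w = 32
Weighted avg = 856/32
= 26.75


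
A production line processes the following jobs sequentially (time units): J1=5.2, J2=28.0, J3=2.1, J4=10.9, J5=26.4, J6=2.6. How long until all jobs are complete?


Sequential makespan: sum all processing times
= 5.2 + 28.0 + 2.1 + 10.9 + 26.4 + 2.6
= 75.2 time units


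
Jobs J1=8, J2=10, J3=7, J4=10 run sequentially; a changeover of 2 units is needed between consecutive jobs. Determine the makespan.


Makespan = Σ processing + (n-1) × setup
= (8 + 10 + 7 + 10) + (4-1)×2
= 35 + 6
= 41 time units


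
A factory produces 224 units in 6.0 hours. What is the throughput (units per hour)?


Throughput = units / time
= 224 / 6.0
= 37.3 units/hour


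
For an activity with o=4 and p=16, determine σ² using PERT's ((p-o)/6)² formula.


σ² = ((p - o) / 6)² = (p - o)² / 36
= (16 - 4)² / 36
= 12² / 36
= 144 / 36
= 4.0000


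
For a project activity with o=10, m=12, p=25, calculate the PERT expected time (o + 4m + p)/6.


te = (o + 4m + p) / 6
= (10 + 4×12 + 25) / 6
= (10 + 48 + 25) / 6
= 83 / 6
= 13.83


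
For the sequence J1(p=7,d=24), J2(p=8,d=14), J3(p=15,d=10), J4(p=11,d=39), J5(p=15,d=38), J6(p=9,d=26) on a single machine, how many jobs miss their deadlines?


Completion vs due date:
  J1: C=7, d=24 → on time
  J2: C=15, d=14 → TARDY
  J3: C=30, d=10 → TARDY
  J4: C=41, d=39 → TARDY
  J5: C=56, d=38 → TARDY
  J6: C=65, d=26 → TARDY
Tardy jobs: J2, J3, J4, J5, J6
Count = 5


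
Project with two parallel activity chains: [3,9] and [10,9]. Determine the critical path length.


Path A: 3 + 9 = 12
Path B: 10 + 9 = 19
Critical path = longest = max(12, 19)
= 19 (Path B)


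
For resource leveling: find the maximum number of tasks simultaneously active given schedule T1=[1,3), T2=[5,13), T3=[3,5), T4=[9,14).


Check each time point for overlaps:
  t=9: 2 tasks active (T2, T4)
Max concurrent = 2


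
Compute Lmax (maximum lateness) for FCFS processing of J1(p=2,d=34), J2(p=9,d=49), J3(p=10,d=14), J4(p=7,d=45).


Lateness per job (L = C - d):
  J1: C=2, d=34, L=-32
  J2: C=11, d=49, L=-38
  J3: C=21, d=14, L=7
  J4: C=28, d=45, L=-17
Lmax = max(-32, -38, 7, -17)
= 7


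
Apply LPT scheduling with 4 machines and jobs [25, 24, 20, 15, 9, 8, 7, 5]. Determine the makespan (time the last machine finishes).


Jobs (LPT sorted): [25, 24, 20, 15, 9, 8, 7, 5]
Machines: 4
  J=25 → Machine 1 (load: 0+25=25)
  J=24 → Machine 2 (load: 0+24=24)
  J=20 → Machine 3 (load: 0+20=20)
  J=15 → Machine 4 (load: 0+15=15)
  J=9 → Machine 4 (load: 15+9=24)
  J=8 → Machine 3 (load: 20+8=28)
  J=7 → Machine 2 (load: 24+7=31)
  J=5 → Machine 4 (load: 24+5=29)
Machine loads: [25, 31, 28, 29]
Makespan = max = 31 time units


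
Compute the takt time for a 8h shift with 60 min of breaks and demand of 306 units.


Available = 8×60 - 60 = 420 min
Takt time = 420 / 306
= 1.37 min/unit


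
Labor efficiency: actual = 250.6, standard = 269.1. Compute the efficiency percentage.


Efficiency = (actual / standard) × 100
= (250.6 / 269.1) × 100
= 93.1%


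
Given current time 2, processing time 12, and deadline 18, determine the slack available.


Slack = due - current_time - processing
= 18 - 2 - 12
= 4


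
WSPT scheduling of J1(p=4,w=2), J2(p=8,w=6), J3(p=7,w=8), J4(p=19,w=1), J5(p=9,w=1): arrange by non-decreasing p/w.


WSPT (Smith's rule): sort by p/w ascending
  J3: p/w = 7/8 = 0.875
  J2: p/w = 8/6 = 1.333
  J1: p/w = 4/2 = 2.000
  J5: p/w = 9/1 = 9.000
  J4: p/w = 19/1 = 19.000
Order: J3 → J2 → J1 → J5 → J4


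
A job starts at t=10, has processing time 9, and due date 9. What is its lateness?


Completion = 10 + 9 = 19
Lateness = C - d = 19 - 9
= 10


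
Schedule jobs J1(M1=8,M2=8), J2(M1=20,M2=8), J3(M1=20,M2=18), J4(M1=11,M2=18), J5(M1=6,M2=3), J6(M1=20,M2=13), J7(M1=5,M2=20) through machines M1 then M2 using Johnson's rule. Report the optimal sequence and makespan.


Johnson's rule:
Group 1 (M1≤M2, sort by M1): ['J7', 'J1', 'J4']
Group 2 (M1>M2, sort desc M2): ['J3', 'J6', 'J2', 'J5']
Sequence: J7 → J1 → J4 → J3 → J6 → J2 → J5
Makespan calculation:
  J7: M1 done=5, M2 done=25
  J1: M1 done=13, M2 done=33
  J4: M1 done=24, M2 done=51
  J3: M1 done=44, M2 done=69
  J6: M1 done=64, M2 done=82
  J2: M1 done=84, M2 done=92
  J5: M1 done=90, M2 done=95
= Sequence: J7 → J1 → J4 → J3 → J6 → J2 → J5, Makespan: 95


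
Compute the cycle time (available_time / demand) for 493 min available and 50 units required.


Cycle time = available time / demand
= 493 / 50
= 9.86 min/unit


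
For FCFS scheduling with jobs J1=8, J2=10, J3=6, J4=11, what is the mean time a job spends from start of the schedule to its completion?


Completion times:
  J1: completes at 8
  J2: completes at 18
  J3: completes at 24
  J4: completes at 35
Sum = 85
Average = 85/4
= 21.25


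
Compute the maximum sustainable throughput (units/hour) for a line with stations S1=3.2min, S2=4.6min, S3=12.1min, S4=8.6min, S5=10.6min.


Bottleneck = longest station time
Station times: [3.2, 4.6, 12.1, 8.6, 10.6]
Max = 12.1 min
Rate = 60 / 12.1
= 4.96 units/hour (bottleneck: 12.1min)


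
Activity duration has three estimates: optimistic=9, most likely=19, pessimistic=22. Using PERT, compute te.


te = (o + 4m + p) / 6
= (9 + 4×19 + 22) / 6
= (9 + 76 + 22) / 6
= 107 / 6
= 17.83


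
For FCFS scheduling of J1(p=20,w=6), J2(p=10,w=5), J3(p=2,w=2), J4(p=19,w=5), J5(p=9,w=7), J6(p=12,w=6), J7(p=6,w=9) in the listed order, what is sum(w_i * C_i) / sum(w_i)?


Completion times:
  J1: C=20, w×C=6×20=120
  J2: C=30, w×C=5×30=150
  J3: C=32, w×C=2×32=64
  J4: C=51, w×C=5×51=255
  J5: C=60, w×C=7×60=420
  J6: C=72, w×C=6×72=432
  J7: C=78, w×C=9×78=702
Sum w×C = 2143
Sum w = 40
Weighted avg = 2143/40
= 53.58


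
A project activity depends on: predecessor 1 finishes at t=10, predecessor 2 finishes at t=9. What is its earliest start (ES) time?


ES = max of all predecessor completion times
Predecessors: [10, 9]
ES = max(10, 9)
= 10


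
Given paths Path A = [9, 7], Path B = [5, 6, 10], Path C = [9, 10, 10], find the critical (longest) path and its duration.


Path A: 9 + 7 = 16
Path B: 5 + 6 + 10 = 21
Path C: 9 + 10 + 10 = 29
Critical path = longest = max(16, 21, 29)
= 29 (Path C)


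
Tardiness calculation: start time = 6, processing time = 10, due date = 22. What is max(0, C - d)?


Completion = start + processing = 6 + 10 = 16
Tardiness = max(0, C - d) = max(0, 16 - 22)
= max(0, -6)
= 0


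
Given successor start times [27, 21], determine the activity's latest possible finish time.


LF = min of all successor start times
Successors start at: [27, 21]
LF = min(27, 21)
= 21


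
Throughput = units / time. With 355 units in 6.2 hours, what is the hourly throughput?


Throughput = units / time
= 355 / 6.2
= 57.3 units/hour


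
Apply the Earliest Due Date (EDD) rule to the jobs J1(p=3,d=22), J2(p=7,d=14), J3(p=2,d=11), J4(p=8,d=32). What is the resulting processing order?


EDD: sort by earliest due date
  J3: d=11, p=2
  J2: d=14, p=7
  J1: d=22, p=3
  J4: d=32, p=8
Order: J3 → J2 → J1 → J4


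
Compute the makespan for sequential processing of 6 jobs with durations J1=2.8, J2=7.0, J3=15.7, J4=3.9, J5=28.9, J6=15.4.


Sequential makespan: sum all processing times
= 2.8 + 7.0 + 15.7 + 3.9 + 28.9 + 15.4
= 73.7 time units


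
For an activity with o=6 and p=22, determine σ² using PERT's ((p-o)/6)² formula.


σ² = ((p - o) / 6)² = (p - o)² / 36
= (22 - 6)² / 36
= 16² / 36
= 256 / 36
= 7.1111


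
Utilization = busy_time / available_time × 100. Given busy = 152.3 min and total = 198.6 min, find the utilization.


Utilization = busy / total × 100
= 152.3 / 198.6 × 100
= 76.7%


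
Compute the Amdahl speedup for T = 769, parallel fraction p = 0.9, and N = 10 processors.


Amdahl's law: T_p = T × ((1-p) + p/N)
= 769 × ((1-0.9) + 0.9/10)
= 769 × (0.10 + 0.0900)
= 769 × 0.1900
= 146.11
Speedup = 769/146.11
= 5.26×


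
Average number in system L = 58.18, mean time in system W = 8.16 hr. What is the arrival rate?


Little's law: L = λW → λ = L / W
= 58.18 / 8.16
= 7.13 per hour


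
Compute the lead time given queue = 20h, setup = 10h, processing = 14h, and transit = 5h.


Lead time = queue + setup + processing + transit
= 20 + 10 + 14 + 5
= 49 hours


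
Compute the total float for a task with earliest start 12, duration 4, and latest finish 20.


EF = ES + duration = 12 + 4 = 16
LS = LF - duration = 20 - 4 = 16
Total Float = LF - EF = 20 - 16
(or LS - ES = 16 - 12)
= 4


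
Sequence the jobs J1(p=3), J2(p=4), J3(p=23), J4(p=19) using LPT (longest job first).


LPT: sort by longest processing time first
  J3: p=23
  J4: p=19
  J2: p=4
  J1: p=3
Order: J3 → J4 → J2 → J1


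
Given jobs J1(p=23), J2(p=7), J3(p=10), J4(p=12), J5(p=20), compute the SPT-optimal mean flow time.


SPT order: J2 → J3 → J4 → J5 → J1
Completion times:
  J2: C=7
  J3: C=17
  J4: C=29
  J5: C=49
  J1: C=72
Sum = 174, n = 5
Mean flow = 174/5
= 34.80


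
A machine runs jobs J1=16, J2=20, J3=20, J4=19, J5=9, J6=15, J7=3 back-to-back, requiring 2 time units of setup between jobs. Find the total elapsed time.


Makespan = Σ processing + (n-1) × setup
= (16 + 20 + 20 + 19 + 9 + 15 + 3) + (7-1)×2
= 102 + 12
= 114 time units


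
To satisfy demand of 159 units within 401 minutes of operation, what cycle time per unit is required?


Cycle time = available time / demand
= 401 / 159
= 2.52 min/unit


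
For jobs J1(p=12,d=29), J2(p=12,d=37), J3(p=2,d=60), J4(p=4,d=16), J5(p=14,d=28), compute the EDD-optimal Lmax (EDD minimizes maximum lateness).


EDD order: J4 → J5 → J1 → J2 → J3
Completion and lateness:
  J4: C=4, d=16, L=4-16=-12
  J5: C=18, d=28, L=18-28=-10
  J1: C=30, d=29, L=30-29=1
  J2: C=42, d=37, L=42-37=5
  J3: C=44, d=60, L=44-60=-16
Lmax = max(-12, -10, 1, 5, -16)
= 5


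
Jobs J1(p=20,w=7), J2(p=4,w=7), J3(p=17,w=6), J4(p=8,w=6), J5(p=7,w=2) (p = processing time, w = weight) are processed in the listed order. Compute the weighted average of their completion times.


Completion times:
  J1: C=20, w×C=7×20=140
  J2: C=24, w×C=7×24=168
  J3: C=41, w×C=6×41=246
  J4: C=49, w×C=6×49=294
  J5: C=56, w×C=2×56=112
Sum w×C = 960
Sum w = 28
Weighted avg = 960/28
= 34.29


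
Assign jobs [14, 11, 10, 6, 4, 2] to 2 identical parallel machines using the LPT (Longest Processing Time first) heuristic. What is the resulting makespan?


Jobs (LPT sorted): [14, 11, 10, 6, 4, 2]
Machines: 2
  J=14 → Machine 1 (load: 0+14=14)
  J=11 → Machine 2 (load: 0+11=11)
  J=10 → Machine 2 (load: 11+10=21)
  J=6 → Machine 1 (load: 14+6=20)
  J=4 → Machine 1 (load: 20+4=24)
  J=2 → Machine 2 (load: 21+2=23)
Machine loads: [24, 23]
Makespan = max = 24 time units


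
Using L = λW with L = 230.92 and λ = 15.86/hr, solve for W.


Little's law: L = λW → W = L / λ
= 230.92 / 15.86
= 14.56 hours


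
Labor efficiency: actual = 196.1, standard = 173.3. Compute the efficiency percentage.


Efficiency = (actual / standard) × 100
= (196.1 / 173.3) × 100
= 113.2%


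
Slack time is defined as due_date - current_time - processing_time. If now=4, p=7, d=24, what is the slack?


Slack = due - current_time - processing
= 24 - 4 - 7
= 13


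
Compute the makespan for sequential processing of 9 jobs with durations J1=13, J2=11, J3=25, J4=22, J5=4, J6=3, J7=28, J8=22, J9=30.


Sequential makespan: sum all processing times
= 13 + 11 + 25 + 22 + 4 + 3 + 28 + 22 + 30
= 158 time units


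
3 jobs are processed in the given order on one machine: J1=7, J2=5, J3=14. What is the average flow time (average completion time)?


Completion times:
  J1: completes at 7
  J2: completes at 12
  J3: completes at 26
Sum = 45
Average = 45/3
= 15.00


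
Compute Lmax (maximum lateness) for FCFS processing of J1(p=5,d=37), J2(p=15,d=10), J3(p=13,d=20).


Lateness per job (L = C - d):
  J1: C=5, d=37, L=-32
  J2: C=20, d=10, L=10
  J3: C=33, d=20, L=13
Lmax = max(-32, 10, 13)
= 13


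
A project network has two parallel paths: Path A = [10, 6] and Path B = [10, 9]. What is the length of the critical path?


Path A: 10 + 6 = 16
Path B: 10 + 9 = 19
Critical path = longest = max(16, 19)
= 19 (Path B)


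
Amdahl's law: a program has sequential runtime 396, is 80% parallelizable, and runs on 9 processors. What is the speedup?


Amdahl's law: T_p = T × ((1-p) + p/N)
= 396 × ((1-0.8) + 0.8/9)
= 396 × (0.20 + 0.0889)
= 396 × 0.2889
= 114.40
Speedup = 396/114.40
= 3.46×


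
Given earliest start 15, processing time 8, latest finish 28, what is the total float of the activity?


EF = ES + duration = 15 + 8 = 23
LS = LF - duration = 28 - 8 = 20
Total Float = LF - EF = 28 - 23
(or LS - ES = 20 - 15)
= 5


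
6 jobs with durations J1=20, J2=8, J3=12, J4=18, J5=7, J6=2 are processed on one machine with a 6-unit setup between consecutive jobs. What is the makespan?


Makespan = Σ processing + (n-1) × setup
= (20 + 8 + 12 + 18 + 7 + 2) + (6-1)×6
= 67 + 30
= 97 time units


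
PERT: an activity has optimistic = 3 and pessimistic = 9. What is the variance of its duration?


σ² = ((p - o) / 6)² = (p - o)² / 36
= (9 - 3)² / 36
= 6² / 36
= 36 / 36
= 1.0000


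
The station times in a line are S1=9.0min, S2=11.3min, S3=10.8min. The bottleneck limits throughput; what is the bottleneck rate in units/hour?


Bottleneck = longest station time
Station times: [9.0, 11.3, 10.8]
Max = 11.3 min
Rate = 60 / 11.3
= 5.31 units/hour (bottleneck: 11.3min)


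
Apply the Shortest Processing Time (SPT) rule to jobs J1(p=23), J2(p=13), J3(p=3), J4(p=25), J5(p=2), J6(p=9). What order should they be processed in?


SPT: sort by shortest processing time
  J5: p=2
  J3: p=3
  J6: p=9
  J2: p=13
  J1: p=23
  J4: p=25
Order: J5 → J3 → J6 → J2 → J1 → J4


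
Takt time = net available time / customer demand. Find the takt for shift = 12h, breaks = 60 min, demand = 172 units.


Available = 12×60 - 60 = 660 min
Takt time = 660 / 172
= 3.84 min/unit


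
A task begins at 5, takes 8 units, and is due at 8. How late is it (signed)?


Completion = 5 + 8 = 13
Lateness = C - d = 13 - 8
= 5


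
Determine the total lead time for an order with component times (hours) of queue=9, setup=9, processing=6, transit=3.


Lead time = queue + setup + processing + transit
= 9 + 9 + 6 + 3
= 27 hours
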